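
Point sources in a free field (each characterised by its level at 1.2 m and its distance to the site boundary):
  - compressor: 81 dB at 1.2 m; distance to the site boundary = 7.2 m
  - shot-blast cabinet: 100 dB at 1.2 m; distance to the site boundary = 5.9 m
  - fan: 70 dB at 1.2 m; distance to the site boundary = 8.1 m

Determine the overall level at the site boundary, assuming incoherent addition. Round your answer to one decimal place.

Propagate each source to the receiver with L = L_ref − 20·log₁₀(r/r_ref), then add intensities.
compressor: 81 − 20·log₁₀(7.2/1.2) = 81 − 15.56 = 65.44 dB.
shot-blast cabinet: 100 − 20·log₁₀(5.9/1.2) = 100 − 13.83 = 86.17 dB.
fan: 70 − 20·log₁₀(8.1/1.2) = 70 − 16.59 = 53.41 dB.
Σ 10^(L/10) = 4.174e+08 → L_total = 10·log₁₀(4.174e+08) = 86.21 dB.

86.2 dB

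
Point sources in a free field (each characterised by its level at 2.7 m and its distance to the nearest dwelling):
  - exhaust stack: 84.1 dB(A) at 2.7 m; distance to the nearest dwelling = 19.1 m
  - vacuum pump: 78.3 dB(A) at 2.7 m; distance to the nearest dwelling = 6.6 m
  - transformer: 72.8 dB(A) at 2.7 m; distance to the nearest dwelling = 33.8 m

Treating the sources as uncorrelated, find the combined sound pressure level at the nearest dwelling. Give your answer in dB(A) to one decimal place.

72.2 dB(A)

First find each source's level at the receiver (point-source: −20·log₁₀(r/r_ref)), then combine on an intensity basis.
exhaust stack: 84.1 − 20·log₁₀(19.1/2.7) = 84.1 − 16.99 = 67.11 dB(A).
vacuum pump: 78.3 − 20·log₁₀(6.6/2.7) = 78.3 − 7.76 = 70.54 dB(A).
transformer: 72.8 − 20·log₁₀(33.8/2.7) = 72.8 − 21.95 = 50.85 dB(A).
Σ 10^(L/10) = 1.657e+07 → L_total = 10·log₁₀(1.657e+07) = 72.19 dB(A).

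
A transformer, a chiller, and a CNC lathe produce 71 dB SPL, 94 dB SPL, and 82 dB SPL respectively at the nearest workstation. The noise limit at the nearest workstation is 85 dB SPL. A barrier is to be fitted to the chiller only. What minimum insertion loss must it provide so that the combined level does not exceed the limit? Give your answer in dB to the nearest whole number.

Fixed contribution from the other sources: Σ 10^(L/10) = 10^(71/10) + 10^(82/10) = 1.711e+08 (82.33 dB SPL).
To meet 85 dB SPL overall, the treated chiller may contribute at most 10^(85/10) − 1.711e+08 = 1.451e+08, i.e. 81.62 dB SPL.
So the chiller must be reduced from 94 to 81.62 dB SPL: IL = 12.38 dB.

12 dB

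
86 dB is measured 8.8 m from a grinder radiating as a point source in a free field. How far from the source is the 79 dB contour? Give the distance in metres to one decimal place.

19.7 m

For a point source L₁ − L₂ = 20·log₁₀(r₂/r₁), so r₂ = r₁·10^((L₁−L₂)/20).
r₂ = 8.8·10^((86−79)/20) = 8.8·10^(7.0/20) = 19.70 m.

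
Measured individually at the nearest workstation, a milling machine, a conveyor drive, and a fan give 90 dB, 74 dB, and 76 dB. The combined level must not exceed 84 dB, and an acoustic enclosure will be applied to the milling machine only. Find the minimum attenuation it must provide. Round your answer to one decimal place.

7.3 dB

Everything except the milling machine sums to 10^(74/10) + 10^(76/10) = 6.493e+07 in linear terms, 78.12 dB.
To meet 84 dB overall, the treated milling machine may contribute at most 10^(84/10) − 6.493e+07 = 1.863e+08, i.e. 82.70 dB.
Required insertion loss = 90 − 82.70 = 7.30 dB.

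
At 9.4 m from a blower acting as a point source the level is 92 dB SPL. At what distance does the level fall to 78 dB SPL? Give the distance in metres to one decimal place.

47.1 m

The 14.0 dB drop corresponds to a distance ratio of 10^(14.0/20) for a point source.
r₂ = 9.4·10^((92−78)/20) = 9.4·10^(14.0/20) = 47.11 m.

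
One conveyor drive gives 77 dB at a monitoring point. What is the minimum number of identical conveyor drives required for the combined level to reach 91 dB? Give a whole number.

Need L₁ + 10·log₁₀ N ≥ 91, i.e. log₁₀ N ≥ 1.40.
N ≥ 10^(14.0/10) = 25.119, so N = 26.

26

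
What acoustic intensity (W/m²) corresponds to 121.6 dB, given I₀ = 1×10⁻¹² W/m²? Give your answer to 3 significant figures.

I/I₀ = 10^(121.6/10) = 1.445e+12, so I = 1.445e+12 × 10⁻¹² W/m².

1.45 W/m²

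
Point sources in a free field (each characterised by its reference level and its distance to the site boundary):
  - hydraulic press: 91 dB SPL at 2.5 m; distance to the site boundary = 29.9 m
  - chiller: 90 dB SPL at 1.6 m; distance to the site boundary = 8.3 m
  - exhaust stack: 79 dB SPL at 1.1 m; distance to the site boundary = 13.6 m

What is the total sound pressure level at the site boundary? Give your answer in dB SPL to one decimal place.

76.7 dB SPL

First find each source's level at the receiver (point-source: −20·log₁₀(r/r_ref)), then combine on an intensity basis.
hydraulic press: 91 − 20·log₁₀(29.9/2.5) = 91 − 21.55 = 69.45 dB SPL.
chiller: 90 − 20·log₁₀(8.3/1.6) = 90 − 14.30 = 75.70 dB SPL.
exhaust stack: 79 − 20·log₁₀(13.6/1.1) = 79 − 21.84 = 57.16 dB SPL.
Σ 10^(L/10) = 4.648e+07 → L_total = 10·log₁₀(4.648e+07) = 76.67 dB SPL.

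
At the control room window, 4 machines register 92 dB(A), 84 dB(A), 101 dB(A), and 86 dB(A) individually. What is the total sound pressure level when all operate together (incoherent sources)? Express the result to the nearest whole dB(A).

Incoherent sources combine by intensity addition: L_total = 10·log₁₀(Σ 10^(L_i/10)).
Σ 10^(L/10) = 10^(92/10) + 10^(84/10) + 10^(101/10) + 10^(86/10) = 1.482e+10.
L_total = 10·log₁₀(1.482e+10) = 101.71 dB(A).

102 dB(A)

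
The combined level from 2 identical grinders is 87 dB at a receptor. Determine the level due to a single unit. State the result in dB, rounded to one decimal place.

84.0 dB

Dividing the total intensity by 2 lowers the level by 10·log₁₀ 2 = 3.010 dB: L₁ = 87 − 3.010.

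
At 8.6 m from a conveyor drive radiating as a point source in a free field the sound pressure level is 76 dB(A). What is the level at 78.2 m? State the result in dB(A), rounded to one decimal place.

Point-source attenuation: ΔL = 20·log₁₀(r₂/r₁) = 20·log₁₀(78.2/8.6) = 19.174 dB.
L₂ = 76 − 20·log₁₀(78.2/8.6) = 76 − 19.174 = 56.83 dB(A).

56.8 dB(A)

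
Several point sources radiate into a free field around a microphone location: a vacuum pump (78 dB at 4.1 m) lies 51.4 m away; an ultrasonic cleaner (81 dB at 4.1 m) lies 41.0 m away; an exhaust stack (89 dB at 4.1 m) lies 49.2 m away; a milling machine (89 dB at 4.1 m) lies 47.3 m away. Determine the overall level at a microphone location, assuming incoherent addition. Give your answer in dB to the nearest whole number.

71 dB

First find each source's level at the receiver (point-source: −20·log₁₀(r/r_ref)), then combine on an intensity basis.
vacuum pump: 78 − 20·log₁₀(51.4/4.1) = 78 − 21.96 = 56.04 dB.
ultrasonic cleaner: 81 − 20·log₁₀(41.0/4.1) = 81 − 20.00 = 61.00 dB.
exhaust stack: 89 − 20·log₁₀(49.2/4.1) = 89 − 21.58 = 67.42 dB.
milling machine: 89 − 20·log₁₀(47.3/4.1) = 89 − 21.24 = 67.76 dB.
Σ 10^(L/10) = 1.314e+07 → L_total = 10·log₁₀(1.314e+07) = 71.19 dB.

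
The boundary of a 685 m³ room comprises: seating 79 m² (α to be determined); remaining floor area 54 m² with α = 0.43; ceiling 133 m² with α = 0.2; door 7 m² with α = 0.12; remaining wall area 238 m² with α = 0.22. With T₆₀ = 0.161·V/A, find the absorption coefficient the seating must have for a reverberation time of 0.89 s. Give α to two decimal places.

0.26

Required total absorption A = 0.161·685/0.89 = 123.92 m².
Absorption from the other surfaces = 54·0.43 + 133·0.2 + 7·0.12 + 238·0.22 = 103.02 m², so the seating must supply 20.90 m² over 79 m².
α = 20.90/79 = 0.265.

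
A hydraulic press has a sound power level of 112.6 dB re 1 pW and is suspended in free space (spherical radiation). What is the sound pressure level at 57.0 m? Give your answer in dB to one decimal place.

66.5 dB

Free-field spherical radiation: L_p = L_w − 10·log₁₀(4π·r²), r = 57.0 m.
4π·r² = 4.083e+04 m², 10·log₁₀ of that is 46.110 dB.
L_p = 112.6 − 46.110 = 66.49 dB.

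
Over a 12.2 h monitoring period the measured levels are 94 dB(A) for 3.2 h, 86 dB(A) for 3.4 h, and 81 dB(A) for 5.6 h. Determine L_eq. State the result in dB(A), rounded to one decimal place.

L_eq = 10·log₁₀[(1/T)·Σ tᵢ·10^(Lᵢ/10)] with T = 12.2 h.
Σ tᵢ·10^(Lᵢ/10) = 3.2·10^(94/10) + 3.4·10^(86/10) + 5.6·10^(81/10) = 1.010e+10.
L_eq = 10·log₁₀(1.010e+10/12.2) = 89.18 dB(A).

89.2 dB(A)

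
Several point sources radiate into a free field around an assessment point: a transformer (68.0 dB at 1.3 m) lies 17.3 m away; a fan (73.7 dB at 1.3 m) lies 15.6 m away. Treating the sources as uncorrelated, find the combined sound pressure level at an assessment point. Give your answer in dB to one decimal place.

First find each source's level at the receiver (point-source: −20·log₁₀(r/r_ref)), then combine on an intensity basis.
transformer: 68.0 − 20·log₁₀(17.3/1.3) = 68.0 − 22.48 = 45.52 dB.
fan: 73.7 − 20·log₁₀(15.6/1.3) = 73.7 − 21.58 = 52.12 dB.
Σ 10^(L/10) = 1.984e+05 → L_total = 10·log₁₀(1.984e+05) = 52.98 dB.

53.0 dB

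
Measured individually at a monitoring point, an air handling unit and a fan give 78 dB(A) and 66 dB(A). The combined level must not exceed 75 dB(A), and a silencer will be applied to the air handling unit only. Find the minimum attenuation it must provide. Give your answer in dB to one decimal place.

The untreated sources together contribute 10^(66/10) = 3.981e+06, i.e. 66.00 dB(A).
To meet 75 dB(A) overall, the treated air handling unit may contribute at most 10^(75/10) − 3.981e+06 = 2.764e+07, i.e. 74.42 dB(A).
So the air handling unit must be reduced from 78 to 74.42 dB(A): IL = 3.58 dB.

3.6 dB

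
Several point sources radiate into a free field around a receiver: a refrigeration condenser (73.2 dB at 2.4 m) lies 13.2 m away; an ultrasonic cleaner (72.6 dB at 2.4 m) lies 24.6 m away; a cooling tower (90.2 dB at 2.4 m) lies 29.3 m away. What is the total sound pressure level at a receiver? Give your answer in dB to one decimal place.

69.0 dB

Apply inverse-square spreading to bring every level to the receiver, then sum 10^(L/10).
refrigeration condenser: 73.2 − 20·log₁₀(13.2/2.4) = 73.2 − 14.81 = 58.39 dB.
ultrasonic cleaner: 72.6 − 20·log₁₀(24.6/2.4) = 72.6 − 20.21 = 52.39 dB.
cooling tower: 90.2 − 20·log₁₀(29.3/2.4) = 90.2 − 21.73 = 68.47 dB.
Σ 10^(L/10) = 7.890e+06 → L_total = 10·log₁₀(7.890e+06) = 68.97 dB.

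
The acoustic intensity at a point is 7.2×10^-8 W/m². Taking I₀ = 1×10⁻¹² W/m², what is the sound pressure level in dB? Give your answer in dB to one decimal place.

48.6 dB

I/I₀ = 7.2×10^-8/10⁻¹² = 7.2×10^4, and L = 10·log₁₀(I/I₀).
L = 10·(0.8573 + 4) = 48.57 dB.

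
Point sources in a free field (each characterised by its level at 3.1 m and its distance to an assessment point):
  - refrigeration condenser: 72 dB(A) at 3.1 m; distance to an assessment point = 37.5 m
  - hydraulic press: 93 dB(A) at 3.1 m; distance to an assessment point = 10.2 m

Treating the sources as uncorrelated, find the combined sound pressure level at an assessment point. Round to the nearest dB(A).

Apply inverse-square spreading to bring every level to the receiver, then sum 10^(L/10).
refrigeration condenser: 72 − 20·log₁₀(37.5/3.1) = 72 − 21.65 = 50.35 dB(A).
hydraulic press: 93 − 20·log₁₀(10.2/3.1) = 93 − 10.34 = 82.66 dB(A).
Σ 10^(L/10) = 1.844e+08 → L_total = 10·log₁₀(1.844e+08) = 82.66 dB(A).

83 dB(A)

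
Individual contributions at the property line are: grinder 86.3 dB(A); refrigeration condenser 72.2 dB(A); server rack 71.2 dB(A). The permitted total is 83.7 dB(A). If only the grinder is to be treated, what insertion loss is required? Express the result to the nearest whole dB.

Fixed contribution from the other sources: Σ 10^(L/10) = 10^(72.2/10) + 10^(71.2/10) = 2.978e+07 (74.74 dB(A)).
To meet 83.7 dB(A) overall, the treated grinder may contribute at most 10^(83.7/10) − 2.978e+07 = 2.046e+08, i.e. 83.11 dB(A).
So the grinder must be reduced from 86.3 to 83.11 dB(A): IL = 3.19 dB.

3 dB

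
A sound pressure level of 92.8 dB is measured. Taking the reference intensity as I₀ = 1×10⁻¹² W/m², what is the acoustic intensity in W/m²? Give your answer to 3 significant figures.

I/I₀ = 10^(92.8/10) = 1.905e+09, so I = 1.905e+09 × 10⁻¹² W/m².

0.00191 W/m²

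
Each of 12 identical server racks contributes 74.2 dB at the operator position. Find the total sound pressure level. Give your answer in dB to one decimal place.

N identical incoherent sources raise the level by 10·log₁₀ N.
L_total = 74.2 + 10·log₁₀(12) = 74.2 + 10.792 = 84.99 dB.

85.0 dB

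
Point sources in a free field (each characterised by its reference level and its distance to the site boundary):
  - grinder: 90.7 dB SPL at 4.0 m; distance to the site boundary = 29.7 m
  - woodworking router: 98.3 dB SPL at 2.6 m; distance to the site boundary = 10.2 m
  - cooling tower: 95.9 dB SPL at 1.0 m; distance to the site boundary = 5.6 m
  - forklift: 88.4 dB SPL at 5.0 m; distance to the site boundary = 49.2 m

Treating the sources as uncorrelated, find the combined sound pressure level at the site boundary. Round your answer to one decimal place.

87.7 dB SPL

First find each source's level at the receiver (point-source: −20·log₁₀(r/r_ref)), then combine on an intensity basis.
grinder: 90.7 − 20·log₁₀(29.7/4.0) = 90.7 − 17.41 = 73.29 dB SPL.
woodworking router: 98.3 − 20·log₁₀(10.2/2.6) = 98.3 − 11.87 = 86.43 dB SPL.
cooling tower: 95.9 − 20·log₁₀(5.6/1.0) = 95.9 − 14.96 = 80.94 dB SPL.
forklift: 88.4 − 20·log₁₀(49.2/5.0) = 88.4 − 19.86 = 68.54 dB SPL.
Σ 10^(L/10) = 5.918e+08 → L_total = 10·log₁₀(5.918e+08) = 87.72 dB SPL.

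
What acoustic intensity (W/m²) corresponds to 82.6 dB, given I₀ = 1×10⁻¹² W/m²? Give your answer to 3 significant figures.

0.000182 W/m²

I = I₀·10^(L/10) = 10⁻¹² × 10^(82.6/10) = 10^(-3.740).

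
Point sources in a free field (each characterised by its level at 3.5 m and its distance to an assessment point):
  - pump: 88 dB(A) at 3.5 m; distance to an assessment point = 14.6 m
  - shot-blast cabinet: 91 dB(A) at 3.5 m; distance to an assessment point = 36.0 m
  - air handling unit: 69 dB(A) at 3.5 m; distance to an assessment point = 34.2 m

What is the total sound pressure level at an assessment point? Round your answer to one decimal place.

First find each source's level at the receiver (point-source: −20·log₁₀(r/r_ref)), then combine on an intensity basis.
pump: 88 − 20·log₁₀(14.6/3.5) = 88 − 12.41 = 75.59 dB(A).
shot-blast cabinet: 91 − 20·log₁₀(36.0/3.5) = 91 − 20.24 = 70.76 dB(A).
air handling unit: 69 − 20·log₁₀(34.2/3.5) = 69 − 19.80 = 49.20 dB(A).
Σ 10^(L/10) = 4.824e+07 → L_total = 10·log₁₀(4.824e+07) = 76.83 dB(A).

76.8 dB(A)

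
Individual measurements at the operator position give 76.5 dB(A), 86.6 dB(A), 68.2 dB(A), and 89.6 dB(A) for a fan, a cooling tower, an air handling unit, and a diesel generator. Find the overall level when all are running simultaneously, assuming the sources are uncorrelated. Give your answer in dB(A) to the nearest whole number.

92 dB(A)

For uncorrelated sources the intensities add, so convert each level to linear form, sum, and take 10·log₁₀ of the total.
Σ 10^(L/10) = 10^(76.5/10) + 10^(86.6/10) + 10^(68.2/10) + 10^(89.6/10) = 1.420e+09.
L_total = 10·log₁₀(1.420e+09) = 91.52 dB(A).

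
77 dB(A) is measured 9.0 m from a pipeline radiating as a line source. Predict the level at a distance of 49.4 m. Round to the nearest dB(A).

Cylindrical spreading from a line source gives a 10·log₁₀(r₂/r₁) drop.
L₂ = 77 − 10·log₁₀(49.4/9.0) = 77 − 7.395 = 69.61 dB(A).

70 dB(A)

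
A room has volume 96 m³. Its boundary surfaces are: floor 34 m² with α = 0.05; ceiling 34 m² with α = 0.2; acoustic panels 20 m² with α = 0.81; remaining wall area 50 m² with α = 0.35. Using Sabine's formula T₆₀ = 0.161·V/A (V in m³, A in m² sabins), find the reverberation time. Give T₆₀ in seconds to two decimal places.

0.37 s

A = Σ Sᵢαᵢ = 34·0.05 + 34·0.2 + 20·0.81 + 50·0.35 = 42.20 m².
T₆₀ = 0.161·V/A = 0.161·96/42.20 = 0.366 s.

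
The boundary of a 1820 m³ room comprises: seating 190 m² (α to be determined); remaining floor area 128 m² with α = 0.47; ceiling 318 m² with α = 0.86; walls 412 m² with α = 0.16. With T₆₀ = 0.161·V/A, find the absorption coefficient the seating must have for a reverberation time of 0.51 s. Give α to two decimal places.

0.92

From T₆₀ = 0.161·V/A, the target T₆₀ = 0.51 s needs A = 0.161·1820/0.51 = 574.55 m².
Absorption from the other surfaces = 128·0.47 + 318·0.86 + 412·0.16 = 399.56 m², so the seating must supply 174.99 m² over 190 m².
α = 174.99/190 = 0.921.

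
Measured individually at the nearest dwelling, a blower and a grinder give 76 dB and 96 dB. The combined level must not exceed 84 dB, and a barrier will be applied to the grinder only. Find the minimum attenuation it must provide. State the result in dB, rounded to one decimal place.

12.7 dB

Everything except the grinder sums to 10^(76/10) = 3.981e+07 in linear terms, 76.00 dB.
To meet 84 dB overall, the treated grinder may contribute at most 10^(84/10) − 3.981e+07 = 2.114e+08, i.e. 83.25 dB.
Required insertion loss = 96 − 83.25 = 12.75 dB.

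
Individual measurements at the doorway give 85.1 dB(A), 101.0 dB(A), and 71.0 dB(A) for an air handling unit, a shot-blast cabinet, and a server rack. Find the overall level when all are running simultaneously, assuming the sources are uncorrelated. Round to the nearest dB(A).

101 dB(A)

For uncorrelated sources the intensities add, so convert each level to linear form, sum, and take 10·log₁₀ of the total.
Σ 10^(L/10) = 10^(85.1/10) + 10^(101.0/10) + 10^(71.0/10) = 1.293e+10.
L_total = 10·log₁₀(1.293e+10) = 101.11 dB(A).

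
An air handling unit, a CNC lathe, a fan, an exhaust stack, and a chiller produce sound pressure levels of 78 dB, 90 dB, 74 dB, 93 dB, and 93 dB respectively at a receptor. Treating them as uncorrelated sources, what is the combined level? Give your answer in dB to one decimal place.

For uncorrelated sources the intensities add, so convert each level to linear form, sum, and take 10·log₁₀ of the total.
Σ 10^(L/10) = 10^(78/10) + 10^(90/10) + 10^(74/10) + 10^(93/10) + 10^(93/10) = 5.079e+09.
L_total = 10·log₁₀(5.079e+09) = 97.06 dB.

97.1 dB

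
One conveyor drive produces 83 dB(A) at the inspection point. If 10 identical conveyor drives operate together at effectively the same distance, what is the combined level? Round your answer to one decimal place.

N identical incoherent sources raise the level by 10·log₁₀ N.
L_total = 83 + 10·log₁₀(10) = 83 + 10.000 = 93.00 dB(A).

93.0 dB(A)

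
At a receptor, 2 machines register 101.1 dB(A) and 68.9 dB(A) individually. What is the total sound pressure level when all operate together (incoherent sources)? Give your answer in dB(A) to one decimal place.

For uncorrelated sources the intensities add, so convert each level to linear form, sum, and take 10·log₁₀ of the total.
Σ 10^(L/10) = 10^(101.1/10) + 10^(68.9/10) = 1.289e+10.
L_total = 10·log₁₀(1.289e+10) = 101.10 dB(A).

101.1 dB(A)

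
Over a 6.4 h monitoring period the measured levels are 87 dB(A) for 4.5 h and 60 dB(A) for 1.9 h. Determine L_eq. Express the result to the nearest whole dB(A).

L_eq = 10·log₁₀[(1/T)·Σ tᵢ·10^(Lᵢ/10)] with T = 6.4 h.
Σ tᵢ·10^(Lᵢ/10) = 4.5·10^(87/10) + 1.9·10^(60/10) = 2.257e+09.
L_eq = 10·log₁₀(2.257e+09/6.4) = 85.47 dB(A).

85 dB(A)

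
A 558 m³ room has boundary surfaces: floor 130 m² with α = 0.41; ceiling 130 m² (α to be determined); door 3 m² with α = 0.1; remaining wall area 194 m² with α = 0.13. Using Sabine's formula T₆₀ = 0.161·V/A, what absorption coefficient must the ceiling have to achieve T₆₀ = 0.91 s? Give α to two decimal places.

A = 0.161·V/T₆₀ = 0.161·558/0.91 = 98.72 m² sabins.
Absorption from the other surfaces = 130·0.41 + 3·0.1 + 194·0.13 = 78.82 m², so the ceiling must supply 19.90 m² over 130 m².
α = 19.90/130 = 0.153.

0.15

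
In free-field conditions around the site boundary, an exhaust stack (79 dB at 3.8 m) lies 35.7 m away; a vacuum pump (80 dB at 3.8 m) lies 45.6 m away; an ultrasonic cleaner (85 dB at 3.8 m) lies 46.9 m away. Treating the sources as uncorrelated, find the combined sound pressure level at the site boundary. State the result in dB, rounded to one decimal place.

First find each source's level at the receiver (point-source: −20·log₁₀(r/r_ref)), then combine on an intensity basis.
exhaust stack: 79 − 20·log₁₀(35.7/3.8) = 79 − 19.46 = 59.54 dB.
vacuum pump: 80 − 20·log₁₀(45.6/3.8) = 80 − 21.58 = 58.42 dB.
ultrasonic cleaner: 85 − 20·log₁₀(46.9/3.8) = 85 − 21.83 = 63.17 dB.
Σ 10^(L/10) = 3.670e+06 → L_total = 10·log₁₀(3.670e+06) = 65.65 dB.

65.6 dB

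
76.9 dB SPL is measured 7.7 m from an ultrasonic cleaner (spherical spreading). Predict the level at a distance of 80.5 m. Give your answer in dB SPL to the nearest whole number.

Spherical spreading from a point source gives a 20·log₁₀(r₂/r₁) drop.
L₂ = 76.9 − 20·log₁₀(80.5/7.7) = 76.9 − 20.386 = 56.51 dB SPL.

57 dB SPL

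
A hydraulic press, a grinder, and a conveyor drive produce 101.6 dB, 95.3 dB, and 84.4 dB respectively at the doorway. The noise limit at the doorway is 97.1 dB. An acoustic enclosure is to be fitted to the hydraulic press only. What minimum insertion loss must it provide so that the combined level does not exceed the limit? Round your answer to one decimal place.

The untreated sources together contribute 10^(95.3/10) + 10^(84.4/10) = 3.664e+09, i.e. 95.64 dB.
The limit corresponds to 10^(97.1/10) = 5.129e+09; subtracting the fixed part leaves 1.465e+09 for the hydraulic press, i.e. 91.66 dB.
So the hydraulic press must be reduced from 101.6 to 91.66 dB: IL = 9.94 dB.

9.9 dB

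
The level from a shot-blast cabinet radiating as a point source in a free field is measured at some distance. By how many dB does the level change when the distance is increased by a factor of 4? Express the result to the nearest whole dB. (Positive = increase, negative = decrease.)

-12 dB

Point-source spreading: ΔL = −20·log₁₀(r₂/r₁).
ΔL = −20·log₁₀(4) = -12.04 dB.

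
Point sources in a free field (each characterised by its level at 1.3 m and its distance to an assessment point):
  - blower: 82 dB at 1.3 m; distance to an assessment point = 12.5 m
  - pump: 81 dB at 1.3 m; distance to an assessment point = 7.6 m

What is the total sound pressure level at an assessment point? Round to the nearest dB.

67 dB

First find each source's level at the receiver (point-source: −20·log₁₀(r/r_ref)), then combine on an intensity basis.
blower: 82 − 20·log₁₀(12.5/1.3) = 82 − 19.66 = 62.34 dB.
pump: 81 − 20·log₁₀(7.6/1.3) = 81 − 15.34 = 65.66 dB.
Σ 10^(L/10) = 5.398e+06 → L_total = 10·log₁₀(5.398e+06) = 67.32 dB.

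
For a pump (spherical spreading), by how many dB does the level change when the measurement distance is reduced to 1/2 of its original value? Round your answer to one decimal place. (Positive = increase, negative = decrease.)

+6.0 dB

Point-source spreading: ΔL = −20·log₁₀(r₂/r₁).
ΔL = −20·log₁₀(0.5) = +6.02 dB.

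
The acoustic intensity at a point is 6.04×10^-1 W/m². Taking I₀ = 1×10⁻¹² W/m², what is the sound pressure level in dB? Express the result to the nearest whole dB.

118 dB

Dividing by I₀ shifts the exponent by 12: I/I₀ = 6.04×10^11.
L = 10·(0.7810 + 11) = 117.81 dB.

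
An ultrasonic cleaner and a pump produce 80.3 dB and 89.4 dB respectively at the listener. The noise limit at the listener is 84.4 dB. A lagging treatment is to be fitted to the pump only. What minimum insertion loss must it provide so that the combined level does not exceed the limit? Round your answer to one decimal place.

7.1 dB

Fixed contribution from the other source: Σ 10^(L/10) = 10^(80.3/10) = 1.072e+08 (80.30 dB).
To meet 84.4 dB overall, the treated pump may contribute at most 10^(84.4/10) − 1.072e+08 = 1.683e+08, i.e. 82.26 dB.
Required insertion loss = 89.4 − 82.26 = 7.14 dB.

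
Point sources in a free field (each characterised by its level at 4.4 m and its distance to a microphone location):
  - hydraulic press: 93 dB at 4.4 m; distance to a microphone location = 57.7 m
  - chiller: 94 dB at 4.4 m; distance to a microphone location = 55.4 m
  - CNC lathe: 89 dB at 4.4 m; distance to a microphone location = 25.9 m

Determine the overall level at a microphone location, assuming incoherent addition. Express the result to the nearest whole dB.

77 dB

First find each source's level at the receiver (point-source: −20·log₁₀(r/r_ref)), then combine on an intensity basis.
hydraulic press: 93 − 20·log₁₀(57.7/4.4) = 93 − 22.35 = 70.65 dB.
chiller: 94 − 20·log₁₀(55.4/4.4) = 94 − 22.00 = 72.00 dB.
CNC lathe: 89 − 20·log₁₀(25.9/4.4) = 89 − 15.40 = 73.60 dB.
Σ 10^(L/10) = 5.037e+07 → L_total = 10·log₁₀(5.037e+07) = 77.02 dB.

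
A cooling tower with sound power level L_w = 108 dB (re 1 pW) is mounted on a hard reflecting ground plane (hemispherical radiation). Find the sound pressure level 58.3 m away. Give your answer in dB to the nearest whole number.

65 dB

Free-field hemispherical radiation: L_p = L_w − 10·log₁₀(2π·r²), r = 58.3 m.
2π·r² = 2.136e+04 m², 10·log₁₀ of that is 43.295 dB.
L_p = 108 − 43.295 = 64.70 dB.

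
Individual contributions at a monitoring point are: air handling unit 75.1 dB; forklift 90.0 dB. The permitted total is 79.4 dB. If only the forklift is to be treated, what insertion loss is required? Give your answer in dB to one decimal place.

12.6 dB

Fixed contribution from the other source: Σ 10^(L/10) = 10^(75.1/10) = 3.236e+07 (75.10 dB).
To meet 79.4 dB overall, the treated forklift may contribute at most 10^(79.4/10) − 3.236e+07 = 5.474e+07, i.e. 77.38 dB.
Required insertion loss = 90.0 − 77.38 = 12.62 dB.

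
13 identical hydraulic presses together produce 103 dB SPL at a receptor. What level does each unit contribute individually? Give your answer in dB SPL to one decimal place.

91.9 dB SPL

Dividing the total intensity by 13 lowers the level by 10·log₁₀ 13 = 11.139 dB: L₁ = 103 − 11.139.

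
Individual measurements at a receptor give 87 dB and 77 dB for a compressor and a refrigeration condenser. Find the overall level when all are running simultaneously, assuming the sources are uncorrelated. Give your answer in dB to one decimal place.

For uncorrelated sources the intensities add, so convert each level to linear form, sum, and take 10·log₁₀ of the total.
Σ 10^(L/10) = 10^(87/10) + 10^(77/10) = 5.513e+08.
L_total = 10·log₁₀(5.513e+08) = 87.41 dB.

87.4 dB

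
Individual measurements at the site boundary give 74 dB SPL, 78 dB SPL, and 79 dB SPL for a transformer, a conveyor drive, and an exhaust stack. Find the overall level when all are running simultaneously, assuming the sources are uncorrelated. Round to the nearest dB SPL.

Incoherent sources combine by intensity addition: L_total = 10·log₁₀(Σ 10^(L_i/10)).
Σ 10^(L/10) = 10^(74/10) + 10^(78/10) + 10^(79/10) = 1.676e+08.
L_total = 10·log₁₀(1.676e+08) = 82.24 dB SPL.

82 dB SPL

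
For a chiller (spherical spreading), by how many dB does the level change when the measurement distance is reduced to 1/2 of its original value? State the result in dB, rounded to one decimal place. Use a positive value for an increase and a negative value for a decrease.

Point-source spreading: ΔL = −20·log₁₀(r₂/r₁).
ΔL = −20·log₁₀(0.5) = +6.02 dB.

+6.0 dB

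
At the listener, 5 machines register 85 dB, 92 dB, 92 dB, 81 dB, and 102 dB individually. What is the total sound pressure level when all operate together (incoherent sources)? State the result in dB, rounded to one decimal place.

102.9 dB

Incoherent sources combine by intensity addition: L_total = 10·log₁₀(Σ 10^(L_i/10)).
Σ 10^(L/10) = 10^(85/10) + 10^(92/10) + 10^(92/10) + 10^(81/10) + 10^(102/10) = 1.946e+10.
L_total = 10·log₁₀(1.946e+10) = 102.89 dB.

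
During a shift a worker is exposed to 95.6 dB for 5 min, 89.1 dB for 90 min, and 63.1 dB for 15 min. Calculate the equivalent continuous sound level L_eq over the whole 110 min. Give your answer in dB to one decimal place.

89.2 dB

The energy average is taken in the linear domain: L_eq = 10·log₁₀[(Σ tᵢ·10^(Lᵢ/10))/T], T = 110 min.
Σ tᵢ·10^(Lᵢ/10) = 5·10^(95.6/10) + 90·10^(89.1/10) + 15·10^(63.1/10) = 9.134e+10.
L_eq = 10·log₁₀(9.134e+10/110) = 89.19 dB.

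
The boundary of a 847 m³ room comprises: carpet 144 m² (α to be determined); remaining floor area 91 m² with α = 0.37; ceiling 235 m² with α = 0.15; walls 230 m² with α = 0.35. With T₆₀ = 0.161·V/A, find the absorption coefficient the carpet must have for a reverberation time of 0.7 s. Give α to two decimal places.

0.32

A = 0.161·V/T₆₀ = 0.161·847/0.7 = 194.81 m² sabins.
Absorption from the other surfaces = 91·0.37 + 235·0.15 + 230·0.35 = 149.42 m², so the carpet must supply 45.39 m² over 144 m².
α = 45.39/144 = 0.315.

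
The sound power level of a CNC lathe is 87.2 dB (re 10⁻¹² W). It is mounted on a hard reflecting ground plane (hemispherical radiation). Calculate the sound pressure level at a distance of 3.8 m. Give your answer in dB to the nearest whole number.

68 dB

The power spreads over a hemisphere of area 2π·r², so L_p = L_w − 10·log₁₀(2π·r²).
2π·r² = 90.73 m², 10·log₁₀ of that is 19.577 dB.
L_p = 87.2 − 19.577 = 67.62 dB.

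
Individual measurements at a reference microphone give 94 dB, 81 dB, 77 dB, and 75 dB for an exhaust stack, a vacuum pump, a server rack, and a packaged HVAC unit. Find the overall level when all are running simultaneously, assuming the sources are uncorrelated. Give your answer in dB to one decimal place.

94.3 dB

For uncorrelated sources the intensities add, so convert each level to linear form, sum, and take 10·log₁₀ of the total.
Σ 10^(L/10) = 10^(94/10) + 10^(81/10) + 10^(77/10) + 10^(75/10) = 2.720e+09.
L_total = 10·log₁₀(2.720e+09) = 94.34 dB.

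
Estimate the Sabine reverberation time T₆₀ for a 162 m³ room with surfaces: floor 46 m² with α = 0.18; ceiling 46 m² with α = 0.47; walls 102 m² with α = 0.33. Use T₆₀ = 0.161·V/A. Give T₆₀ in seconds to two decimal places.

0.41 s

Total absorption A = 46·0.18 + 46·0.47 + 102·0.33 = 63.56 m² sabins.
T₆₀ = 0.161 × 162 / 63.56 = 0.410 s.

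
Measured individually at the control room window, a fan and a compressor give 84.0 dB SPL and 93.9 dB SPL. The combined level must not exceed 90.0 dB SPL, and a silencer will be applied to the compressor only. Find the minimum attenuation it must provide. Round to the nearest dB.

5 dB

Fixed contribution from the other source: Σ 10^(L/10) = 10^(84.0/10) = 2.512e+08 (84.00 dB SPL).
To meet 90.0 dB SPL overall, the treated compressor may contribute at most 10^(90.0/10) − 2.512e+08 = 7.488e+08, i.e. 88.74 dB SPL.
Required insertion loss = 93.9 − 88.74 = 5.16 dB.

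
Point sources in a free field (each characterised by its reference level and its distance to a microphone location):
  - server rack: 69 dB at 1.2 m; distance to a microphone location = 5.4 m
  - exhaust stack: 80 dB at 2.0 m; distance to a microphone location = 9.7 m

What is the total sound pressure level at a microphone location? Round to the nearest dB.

67 dB

Propagate each source to the receiver with L = L_ref − 20·log₁₀(r/r_ref), then add intensities.
server rack: 69 − 20·log₁₀(5.4/1.2) = 69 − 13.06 = 55.94 dB.
exhaust stack: 80 − 20·log₁₀(9.7/2.0) = 80 − 13.71 = 66.29 dB.
Σ 10^(L/10) = 4.644e+06 → L_total = 10·log₁₀(4.644e+06) = 66.67 dB.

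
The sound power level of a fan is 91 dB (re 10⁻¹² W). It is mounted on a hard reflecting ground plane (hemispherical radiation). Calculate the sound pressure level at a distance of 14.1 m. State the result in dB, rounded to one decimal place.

60.0 dB

L_p = L_w − 10·log₁₀(2π·r²) with r = 14.1 m.
2π·r² = 1249 m², 10·log₁₀ of that is 30.966 dB.
L_p = 91 − 30.966 = 60.03 dB.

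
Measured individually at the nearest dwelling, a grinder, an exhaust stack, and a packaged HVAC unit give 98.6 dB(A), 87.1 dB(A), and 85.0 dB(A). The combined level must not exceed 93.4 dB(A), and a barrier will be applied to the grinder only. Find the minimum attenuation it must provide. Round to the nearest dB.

The untreated sources together contribute 10^(87.1/10) + 10^(85.0/10) = 8.291e+08, i.e. 89.19 dB(A).
To meet 93.4 dB(A) overall, the treated grinder may contribute at most 10^(93.4/10) − 8.291e+08 = 1.359e+09, i.e. 91.33 dB(A).
So the grinder must be reduced from 98.6 to 91.33 dB(A): IL = 7.27 dB.

7 dB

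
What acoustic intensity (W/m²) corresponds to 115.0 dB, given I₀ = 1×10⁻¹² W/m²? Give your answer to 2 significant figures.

L = 10·log₁₀(I/I₀) ⇒ I = I₀·10^(L/10) = 10⁻¹² × 10^11.50.

0.32 W/m²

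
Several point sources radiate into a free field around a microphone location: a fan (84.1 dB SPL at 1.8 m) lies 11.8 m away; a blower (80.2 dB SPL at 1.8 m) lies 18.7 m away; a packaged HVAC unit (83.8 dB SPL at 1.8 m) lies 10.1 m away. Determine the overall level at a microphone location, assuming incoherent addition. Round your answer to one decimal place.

71.6 dB SPL

Apply inverse-square spreading to bring every level to the receiver, then sum 10^(L/10).
fan: 84.1 − 20·log₁₀(11.8/1.8) = 84.1 − 16.33 = 67.77 dB SPL.
blower: 80.2 − 20·log₁₀(18.7/1.8) = 80.2 − 20.33 = 59.87 dB SPL.
packaged HVAC unit: 83.8 − 20·log₁₀(10.1/1.8) = 83.8 − 14.98 = 68.82 dB SPL.
Σ 10^(L/10) = 1.457e+07 → L_total = 10·log₁₀(1.457e+07) = 71.63 dB SPL.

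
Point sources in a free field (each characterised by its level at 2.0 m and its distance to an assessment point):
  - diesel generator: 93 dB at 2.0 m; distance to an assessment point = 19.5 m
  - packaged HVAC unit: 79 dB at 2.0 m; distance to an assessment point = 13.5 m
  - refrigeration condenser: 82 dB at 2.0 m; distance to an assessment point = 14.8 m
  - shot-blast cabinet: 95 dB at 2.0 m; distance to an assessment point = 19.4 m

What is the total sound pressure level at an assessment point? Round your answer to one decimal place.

First find each source's level at the receiver (point-source: −20·log₁₀(r/r_ref)), then combine on an intensity basis.
diesel generator: 93 − 20·log₁₀(19.5/2.0) = 93 − 19.78 = 73.22 dB.
packaged HVAC unit: 79 − 20·log₁₀(13.5/2.0) = 79 − 16.59 = 62.41 dB.
refrigeration condenser: 82 − 20·log₁₀(14.8/2.0) = 82 − 17.38 = 64.62 dB.
shot-blast cabinet: 95 − 20·log₁₀(19.4/2.0) = 95 − 19.74 = 75.26 dB.
Σ 10^(L/10) = 5.924e+07 → L_total = 10·log₁₀(5.924e+07) = 77.73 dB.

77.7 dB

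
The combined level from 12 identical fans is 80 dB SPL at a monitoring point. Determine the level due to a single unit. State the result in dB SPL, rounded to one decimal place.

69.2 dB SPL

For N identical incoherent sources L_total = L₁ + 10·log₁₀ N, so L₁ = 80 − 10·log₁₀(12) = 80 − 10.792.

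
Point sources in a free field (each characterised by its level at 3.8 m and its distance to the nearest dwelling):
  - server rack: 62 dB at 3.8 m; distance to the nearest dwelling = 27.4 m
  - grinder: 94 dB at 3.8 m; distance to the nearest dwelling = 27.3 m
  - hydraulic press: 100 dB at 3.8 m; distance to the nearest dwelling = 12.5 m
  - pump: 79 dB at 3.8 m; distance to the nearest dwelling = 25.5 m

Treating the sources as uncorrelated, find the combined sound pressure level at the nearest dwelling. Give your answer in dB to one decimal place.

89.9 dB

First find each source's level at the receiver (point-source: −20·log₁₀(r/r_ref)), then combine on an intensity basis.
server rack: 62 − 20·log₁₀(27.4/3.8) = 62 − 17.16 = 44.84 dB.
grinder: 94 − 20·log₁₀(27.3/3.8) = 94 − 17.13 = 76.87 dB.
hydraulic press: 100 − 20·log₁₀(12.5/3.8) = 100 − 10.34 = 89.66 dB.
pump: 79 − 20·log₁₀(25.5/3.8) = 79 − 16.54 = 62.46 dB.
Σ 10^(L/10) = 9.746e+08 → L_total = 10·log₁₀(9.746e+08) = 89.89 dB.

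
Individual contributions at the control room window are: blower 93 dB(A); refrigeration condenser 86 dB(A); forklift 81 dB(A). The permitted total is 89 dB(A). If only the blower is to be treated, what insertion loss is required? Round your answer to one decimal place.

Fixed contribution from the other sources: Σ 10^(L/10) = 10^(86/10) + 10^(81/10) = 5.240e+08 (87.19 dB(A)).
The limit corresponds to 10^(89/10) = 7.943e+08; subtracting the fixed part leaves 2.703e+08 for the blower, i.e. 84.32 dB(A).
So the blower must be reduced from 93 to 84.32 dB(A): IL = 8.68 dB.

8.7 dB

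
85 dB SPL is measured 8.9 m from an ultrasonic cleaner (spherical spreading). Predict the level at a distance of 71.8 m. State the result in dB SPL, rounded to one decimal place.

Point-source attenuation: ΔL = 20·log₁₀(r₂/r₁) = 20·log₁₀(71.8/8.9) = 18.135 dB.
L₂ = 85 − 20·log₁₀(71.8/8.9) = 85 − 18.135 = 66.87 dB SPL.

66.9 dB SPL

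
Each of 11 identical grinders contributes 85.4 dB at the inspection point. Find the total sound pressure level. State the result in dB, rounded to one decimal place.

With 11 equal, uncorrelated contributions the intensity is 11× that of one unit, giving a rise of 10·log₁₀ 11.
L_total = 85.4 + 10·log₁₀(11) = 85.4 + 10.414 = 95.81 dB.

95.8 dB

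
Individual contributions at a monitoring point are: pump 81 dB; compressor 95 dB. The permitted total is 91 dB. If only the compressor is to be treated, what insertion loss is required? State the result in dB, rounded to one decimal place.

4.5 dB

The untreated sources together contribute 10^(81/10) = 1.259e+08, i.e. 81.00 dB.
The limit corresponds to 10^(91/10) = 1.259e+09; subtracting the fixed part leaves 1.133e+09 for the compressor, i.e. 90.54 dB.
Required insertion loss = 95 − 90.54 = 4.46 dB.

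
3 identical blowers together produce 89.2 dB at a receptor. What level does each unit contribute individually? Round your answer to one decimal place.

84.4 dB

For N identical incoherent sources L_total = L₁ + 10·log₁₀ N, so L₁ = 89.2 − 10·log₁₀(3) = 89.2 − 4.771.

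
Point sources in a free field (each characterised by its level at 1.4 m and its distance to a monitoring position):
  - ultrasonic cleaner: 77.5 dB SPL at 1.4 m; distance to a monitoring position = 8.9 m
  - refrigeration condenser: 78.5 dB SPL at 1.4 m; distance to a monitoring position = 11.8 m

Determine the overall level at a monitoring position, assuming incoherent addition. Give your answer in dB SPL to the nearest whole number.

First find each source's level at the receiver (point-source: −20·log₁₀(r/r_ref)), then combine on an intensity basis.
ultrasonic cleaner: 77.5 − 20·log₁₀(8.9/1.4) = 77.5 − 16.07 = 61.43 dB SPL.
refrigeration condenser: 78.5 − 20·log₁₀(11.8/1.4) = 78.5 − 18.52 = 59.98 dB SPL.
Σ 10^(L/10) = 2.388e+06 → L_total = 10·log₁₀(2.388e+06) = 63.78 dB SPL.

64 dB SPL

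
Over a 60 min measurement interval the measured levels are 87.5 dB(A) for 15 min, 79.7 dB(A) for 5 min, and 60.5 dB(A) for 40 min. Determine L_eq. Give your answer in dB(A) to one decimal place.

81.7 dB(A)

The energy average is taken in the linear domain: L_eq = 10·log₁₀[(Σ tᵢ·10^(Lᵢ/10))/T], T = 60 min.
Σ tᵢ·10^(Lᵢ/10) = 15·10^(87.5/10) + 5·10^(79.7/10) + 40·10^(60.5/10) = 8.947e+09.
L_eq = 10·log₁₀(8.947e+09/60) = 81.74 dB(A).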